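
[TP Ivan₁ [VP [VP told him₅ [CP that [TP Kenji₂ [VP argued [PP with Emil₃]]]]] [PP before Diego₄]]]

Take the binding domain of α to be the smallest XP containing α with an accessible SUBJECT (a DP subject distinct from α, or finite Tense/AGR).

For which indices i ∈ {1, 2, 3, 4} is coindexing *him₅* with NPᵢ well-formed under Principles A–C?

{4}

*him* is a pronoun, so Principle B applies: it must be free in its binding domain.
Binding domain of *him₅*: the matrix TP, whose subject is Ivan₁.
*Ivan₁* c-commands the pronoun within its binding domain → coindexation would violate Principle B.
*Kenji₂*: the pronoun c-commands this R-expression → coindexation would violate Principle C on *Kenji₂*.
*Emil₃*: the pronoun c-commands this R-expression → coindexation would violate Principle C on *Emil₃*.
*Diego₄* and the pronoun do not c-command one another → neither Principle B nor Principle C is at stake; coindexation permitted.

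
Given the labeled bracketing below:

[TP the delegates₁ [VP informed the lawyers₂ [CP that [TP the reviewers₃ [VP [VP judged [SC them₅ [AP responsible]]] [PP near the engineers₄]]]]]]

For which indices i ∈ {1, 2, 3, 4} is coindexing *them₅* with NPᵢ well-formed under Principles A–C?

*them* is a pronoun, so Principle B applies: it must be free in its binding domain.
Binding domain of *them₅*: the embedded TP, whose subject is the reviewers₃.
*the delegates₁* c-commands the pronoun but from outside its binding domain, and is not c-commanded by it → coindexation permitted.
*the lawyers₂* c-commands the pronoun but from outside its binding domain, and is not c-commanded by it → coindexation permitted.
*the reviewers₃* c-commands the pronoun within its binding domain → coindexation would violate Principle B.
*the engineers₄* and the pronoun do not c-command one another → neither Principle B nor Principle C is at stake; coindexation permitted.

{1, 2, 4}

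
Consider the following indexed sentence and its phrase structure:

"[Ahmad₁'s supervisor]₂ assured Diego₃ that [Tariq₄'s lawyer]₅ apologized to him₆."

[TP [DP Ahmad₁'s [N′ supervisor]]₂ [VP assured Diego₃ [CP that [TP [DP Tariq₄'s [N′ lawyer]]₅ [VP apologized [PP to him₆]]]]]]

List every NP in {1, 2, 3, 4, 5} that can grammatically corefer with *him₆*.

{1, 2, 3, 4}

*him* is a pronoun, so Principle B applies: it must be free in its binding domain.
Binding domain of *him₆*: the embedded TP, whose subject is [Tariq₄'s lawyer]₅.
*Ahmad₁* and the pronoun do not c-command one another → neither Principle B nor Principle C is at stake; coindexation permitted.
*[Ahmad₁'s supervisor]₂* c-commands the pronoun but from outside its binding domain, and is not c-commanded by it → coindexation permitted.
*Diego₃* c-commands the pronoun but from outside its binding domain, and is not c-commanded by it → coindexation permitted.
*Tariq₄* and the pronoun do not c-command one another → neither Principle B nor Principle C is at stake; coindexation permitted.
*[Tariq₄'s lawyer]₅* c-commands the pronoun within its binding domain → coindexation would violate Principle B.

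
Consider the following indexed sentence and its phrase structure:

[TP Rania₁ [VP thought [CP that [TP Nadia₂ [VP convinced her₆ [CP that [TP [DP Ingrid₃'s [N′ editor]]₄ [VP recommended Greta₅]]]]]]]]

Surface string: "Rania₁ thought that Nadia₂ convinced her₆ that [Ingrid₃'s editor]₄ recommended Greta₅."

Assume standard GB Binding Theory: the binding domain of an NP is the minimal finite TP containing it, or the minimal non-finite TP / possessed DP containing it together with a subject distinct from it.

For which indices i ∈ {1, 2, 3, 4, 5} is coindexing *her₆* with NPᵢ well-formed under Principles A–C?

{1}

*her* is a pronoun, so Principle B applies: it must be free in its binding domain.
Binding domain of *her₆*: the embedded TP, whose subject is Nadia₂.
*Rania₁* c-commands the pronoun but from outside its binding domain, and is not c-commanded by it → coindexation permitted.
*Nadia₂* c-commands the pronoun within its binding domain → coindexation would violate Principle B.
*Ingrid₃*: the pronoun c-commands this R-expression → coindexation would violate Principle C on *Ingrid₃*.
*[Ingrid₃'s editor]₄*: the pronoun c-commands this R-expression → coindexation would violate Principle C on *[Ingrid₃'s editor]₄*.
*Greta₅*: the pronoun c-commands this R-expression → coindexation would violate Principle C on *Greta₅*.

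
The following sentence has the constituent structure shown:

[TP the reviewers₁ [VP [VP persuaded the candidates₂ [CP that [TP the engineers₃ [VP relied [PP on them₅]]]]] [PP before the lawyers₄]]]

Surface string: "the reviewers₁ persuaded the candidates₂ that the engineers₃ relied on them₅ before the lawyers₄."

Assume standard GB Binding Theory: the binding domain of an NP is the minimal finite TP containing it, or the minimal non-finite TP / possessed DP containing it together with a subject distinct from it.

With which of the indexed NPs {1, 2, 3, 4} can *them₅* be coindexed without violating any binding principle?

{1, 2, 4}

*them* is a pronoun, so Principle B applies: it must be free in its binding domain.
Binding domain of *them₅*: the embedded TP, whose subject is the engineers₃.
*the reviewers₁* c-commands the pronoun but from outside its binding domain, and is not c-commanded by it → coindexation permitted.
*the candidates₂* c-commands the pronoun but from outside its binding domain, and is not c-commanded by it → coindexation permitted.
*the engineers₃* c-commands the pronoun within its binding domain → coindexation would violate Principle B.
*the lawyers₄* and the pronoun do not c-command one another → neither Principle B nor Principle C is at stake; coindexation permitted.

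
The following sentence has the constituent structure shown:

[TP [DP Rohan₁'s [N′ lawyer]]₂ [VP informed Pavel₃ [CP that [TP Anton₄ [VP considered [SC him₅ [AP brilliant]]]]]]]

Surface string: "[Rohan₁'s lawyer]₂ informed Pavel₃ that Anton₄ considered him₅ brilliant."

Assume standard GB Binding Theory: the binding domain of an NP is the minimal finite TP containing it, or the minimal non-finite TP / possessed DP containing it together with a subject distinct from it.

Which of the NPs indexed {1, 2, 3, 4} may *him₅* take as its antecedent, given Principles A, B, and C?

{1, 2, 3}

*him* is a pronoun, so Principle B applies: it must be free in its binding domain.
Binding domain of *him₅*: the embedded TP, whose subject is Anton₄.
*Rohan₁* and the pronoun do not c-command one another → neither Principle B nor Principle C is at stake; coindexation permitted.
*[Rohan₁'s lawyer]₂* c-commands the pronoun but from outside its binding domain, and is not c-commanded by it → coindexation permitted.
*Pavel₃* c-commands the pronoun but from outside its binding domain, and is not c-commanded by it → coindexation permitted.
*Anton₄* c-commands the pronoun within its binding domain → coindexation would violate Principle B.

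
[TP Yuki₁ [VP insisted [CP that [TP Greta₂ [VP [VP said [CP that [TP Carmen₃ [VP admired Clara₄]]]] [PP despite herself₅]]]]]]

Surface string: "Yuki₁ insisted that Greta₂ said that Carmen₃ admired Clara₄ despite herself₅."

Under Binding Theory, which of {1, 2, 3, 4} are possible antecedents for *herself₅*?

{2}

*herself* is an anaphor, so Principle A applies: it must be bound in its binding domain.
Binding domain of *herself₅*: the embedded TP, whose subject is Greta₂.
*Yuki₁* c-commands the anaphor but is outside its binding domain → cannot satisfy Principle A.
*Greta₂* c-commands the anaphor within its binding domain → licit binder.
*Carmen₃* does not c-command the anaphor → cannot bind it.
*Clara₄* does not c-command the anaphor → cannot bind it.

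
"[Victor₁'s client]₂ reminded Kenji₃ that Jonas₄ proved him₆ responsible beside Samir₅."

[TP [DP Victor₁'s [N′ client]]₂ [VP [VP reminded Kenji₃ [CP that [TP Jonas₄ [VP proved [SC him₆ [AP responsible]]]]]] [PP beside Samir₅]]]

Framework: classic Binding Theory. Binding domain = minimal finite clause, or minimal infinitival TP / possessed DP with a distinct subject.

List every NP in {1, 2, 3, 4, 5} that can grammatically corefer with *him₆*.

{1, 2, 3, 5}

*him* is a pronoun, so Principle B applies: it must be free in its binding domain.
Binding domain of *him₆*: the embedded TP, whose subject is Jonas₄.
*Victor₁* and the pronoun do not c-command one another → neither Principle B nor Principle C is at stake; coindexation permitted.
*[Victor₁'s client]₂* c-commands the pronoun but from outside its binding domain, and is not c-commanded by it → coindexation permitted.
*Kenji₃* c-commands the pronoun but from outside its binding domain, and is not c-commanded by it → coindexation permitted.
*Jonas₄* c-commands the pronoun within its binding domain → coindexation would violate Principle B.
*Samir₅* and the pronoun do not c-command one another → neither Principle B nor Principle C is at stake; coindexation permitted.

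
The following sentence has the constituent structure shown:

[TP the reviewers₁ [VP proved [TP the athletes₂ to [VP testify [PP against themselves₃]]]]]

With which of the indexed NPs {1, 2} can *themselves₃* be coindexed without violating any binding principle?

*themselves* is an anaphor, so Principle A applies: it must be bound in its binding domain.
Binding domain of *themselves₃*: the embedded TP, whose subject is the athletes₂.
*the reviewers₁* c-commands the anaphor but is outside its binding domain → cannot satisfy Principle A.
*the athletes₂* c-commands the anaphor within its binding domain → licit binder.

{2}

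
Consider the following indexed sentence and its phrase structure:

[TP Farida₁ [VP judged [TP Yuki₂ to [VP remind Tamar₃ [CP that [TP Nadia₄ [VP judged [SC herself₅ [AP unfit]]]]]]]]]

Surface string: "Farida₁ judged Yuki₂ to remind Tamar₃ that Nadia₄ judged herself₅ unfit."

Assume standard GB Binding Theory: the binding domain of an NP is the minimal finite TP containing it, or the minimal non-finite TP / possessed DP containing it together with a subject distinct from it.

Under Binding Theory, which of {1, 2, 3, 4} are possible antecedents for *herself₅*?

{4}

*herself* is an anaphor, so Principle A applies: it must be bound in its binding domain.
Binding domain of *herself₅*: the embedded TP, whose subject is Nadia₄.
*Farida₁* c-commands the anaphor but is outside its binding domain → cannot satisfy Principle A.
*Yuki₂* c-commands the anaphor but is outside its binding domain → cannot satisfy Principle A.
*Tamar₃* c-commands the anaphor but is outside its binding domain → cannot satisfy Principle A.
*Nadia₄* c-commands the anaphor within its binding domain → licit binder.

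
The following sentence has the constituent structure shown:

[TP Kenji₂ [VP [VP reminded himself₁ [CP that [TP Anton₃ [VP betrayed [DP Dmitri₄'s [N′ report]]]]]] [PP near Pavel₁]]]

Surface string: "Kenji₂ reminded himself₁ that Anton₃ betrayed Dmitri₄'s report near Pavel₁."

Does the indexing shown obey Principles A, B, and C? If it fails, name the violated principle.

Principle A

The two coindexed NPs are *Pavel₁* and *himself₁*.
*himself₁* is an anaphor. Principle A requires it to be bound within its binding domain — the matrix TP, whose subject is Kenji₂.
Within that domain it is c-commanded by *Kenji₂*, which does not share its index.
*Pavel₁* does not c-command the anaphor at all.
The anaphor is unbound in its domain → Principle A violation.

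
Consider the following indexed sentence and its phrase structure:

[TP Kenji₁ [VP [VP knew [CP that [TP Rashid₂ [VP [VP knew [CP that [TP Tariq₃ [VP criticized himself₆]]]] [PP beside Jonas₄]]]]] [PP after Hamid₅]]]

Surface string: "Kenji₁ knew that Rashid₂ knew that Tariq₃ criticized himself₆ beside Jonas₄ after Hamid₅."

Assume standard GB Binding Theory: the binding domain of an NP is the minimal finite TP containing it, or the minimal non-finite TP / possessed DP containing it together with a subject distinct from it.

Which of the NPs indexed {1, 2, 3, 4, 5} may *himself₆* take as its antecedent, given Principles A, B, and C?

{3}

*himself* is an anaphor, so Principle A applies: it must be bound in its binding domain.
Binding domain of *himself₆*: the embedded TP, whose subject is Tariq₃.
*Kenji₁* c-commands the anaphor but is outside its binding domain → cannot satisfy Principle A.
*Rashid₂* c-commands the anaphor but is outside its binding domain → cannot satisfy Principle A.
*Tariq₃* c-commands the anaphor within its binding domain → licit binder.
*Jonas₄* does not c-command the anaphor → cannot bind it.
*Hamid₅* does not c-command the anaphor → cannot bind it.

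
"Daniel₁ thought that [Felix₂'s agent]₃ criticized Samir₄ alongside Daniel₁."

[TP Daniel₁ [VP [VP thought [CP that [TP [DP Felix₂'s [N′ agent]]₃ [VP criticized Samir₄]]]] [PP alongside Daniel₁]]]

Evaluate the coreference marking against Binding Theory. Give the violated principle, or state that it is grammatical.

The two coindexed NPs are *Daniel₁* (the higher occurrence) and *Daniel₁* (the lower occurrence).
*Daniel₁* (the lower occurrence) is an R-expression. Principle C requires it to be free everywhere.
*Daniel₁* (the higher occurrence) c-commands it and carries the same index.
The R-expression is bound → Principle C violation.

Principle C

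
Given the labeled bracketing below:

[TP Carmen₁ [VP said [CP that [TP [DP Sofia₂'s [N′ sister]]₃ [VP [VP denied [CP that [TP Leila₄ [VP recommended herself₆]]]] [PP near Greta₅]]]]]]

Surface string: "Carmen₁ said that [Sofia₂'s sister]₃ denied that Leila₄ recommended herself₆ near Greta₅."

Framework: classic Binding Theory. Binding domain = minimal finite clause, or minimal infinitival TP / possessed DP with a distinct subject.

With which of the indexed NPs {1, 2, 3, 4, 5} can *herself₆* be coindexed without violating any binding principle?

{4}

*herself* is an anaphor, so Principle A applies: it must be bound in its binding domain.
Binding domain of *herself₆*: the embedded TP, whose subject is Leila₄.
*Carmen₁* c-commands the anaphor but is outside its binding domain → cannot satisfy Principle A.
*Sofia₂* does not c-command the anaphor → cannot bind it.
*[Sofia₂'s sister]₃* c-commands the anaphor but is outside its binding domain → cannot satisfy Principle A.
*Leila₄* c-commands the anaphor within its binding domain → licit binder.
*Greta₅* does not c-command the anaphor → cannot bind it.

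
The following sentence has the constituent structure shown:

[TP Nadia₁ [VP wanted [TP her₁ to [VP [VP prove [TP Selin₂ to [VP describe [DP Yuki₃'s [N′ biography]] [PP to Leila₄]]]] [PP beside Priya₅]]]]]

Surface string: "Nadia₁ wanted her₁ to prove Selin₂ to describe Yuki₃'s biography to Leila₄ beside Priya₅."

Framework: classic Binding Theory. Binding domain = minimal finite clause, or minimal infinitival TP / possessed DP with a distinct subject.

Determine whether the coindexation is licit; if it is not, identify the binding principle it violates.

The two coindexed NPs are *Nadia₁* and *her₁*.
*her₁* is a pronoun. Its binding domain is the matrix TP, whose subject is Nadia₁.
*Nadia₁* c-commands it within that domain and carries the same index.
The pronoun is locally bound → Principle B violation.

Principle B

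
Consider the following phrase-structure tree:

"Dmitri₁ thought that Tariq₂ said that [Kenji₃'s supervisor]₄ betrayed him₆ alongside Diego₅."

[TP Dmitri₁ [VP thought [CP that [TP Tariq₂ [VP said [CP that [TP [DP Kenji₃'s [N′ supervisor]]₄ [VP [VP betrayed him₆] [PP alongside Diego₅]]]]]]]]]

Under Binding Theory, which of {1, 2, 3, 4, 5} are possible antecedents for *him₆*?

*him* is a pronoun, so Principle B applies: it must be free in its binding domain.
Binding domain of *him₆*: the embedded TP, whose subject is [Kenji₃'s supervisor]₄.
*Dmitri₁* c-commands the pronoun but from outside its binding domain, and is not c-commanded by it → coindexation permitted.
*Tariq₂* c-commands the pronoun but from outside its binding domain, and is not c-commanded by it → coindexation permitted.
*Kenji₃* and the pronoun do not c-command one another → neither Principle B nor Principle C is at stake; coindexation permitted.
*[Kenji₃'s supervisor]₄* c-commands the pronoun within its binding domain → coindexation would violate Principle B.
*Diego₅* and the pronoun do not c-command one another → neither Principle B nor Principle C is at stake; coindexation permitted.

{1, 2, 3, 5}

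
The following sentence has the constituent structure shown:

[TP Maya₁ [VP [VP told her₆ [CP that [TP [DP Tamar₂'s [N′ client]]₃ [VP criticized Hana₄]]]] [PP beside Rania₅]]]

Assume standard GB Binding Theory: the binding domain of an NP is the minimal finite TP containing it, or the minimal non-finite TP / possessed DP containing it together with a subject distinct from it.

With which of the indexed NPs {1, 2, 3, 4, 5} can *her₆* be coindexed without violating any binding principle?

{5}

*her* is a pronoun, so Principle B applies: it must be free in its binding domain.
Binding domain of *her₆*: the matrix TP, whose subject is Maya₁.
*Maya₁* c-commands the pronoun within its binding domain → coindexation would violate Principle B.
*Tamar₂*: the pronoun c-commands this R-expression → coindexation would violate Principle C on *Tamar₂*.
*[Tamar₂'s client]₃*: the pronoun c-commands this R-expression → coindexation would violate Principle C on *[Tamar₂'s client]₃*.
*Hana₄*: the pronoun c-commands this R-expression → coindexation would violate Principle C on *Hana₄*.
*Rania₅* and the pronoun do not c-command one another → neither Principle B nor Principle C is at stake; coindexation permitted.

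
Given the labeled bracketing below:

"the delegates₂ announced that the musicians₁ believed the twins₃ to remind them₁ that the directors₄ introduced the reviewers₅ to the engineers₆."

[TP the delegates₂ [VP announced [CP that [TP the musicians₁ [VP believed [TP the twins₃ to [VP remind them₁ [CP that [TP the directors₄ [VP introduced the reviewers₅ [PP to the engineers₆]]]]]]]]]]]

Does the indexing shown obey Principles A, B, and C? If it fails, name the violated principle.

The two coindexed NPs are *the musicians₁* and *them₁*.
*them₁* is a pronoun; its binding domain is the embedded TP, whose subject is the twins₃. Within that domain it is c-commanded only by *the twins₃*, which carries a different index — the pronoun is free locally, so Principle B holds.
*the musicians₁* is an R-expression; *them₁* does not c-command it, and no other NP shares its index, so Principle C is satisfied.
All principles are respected.

grammatical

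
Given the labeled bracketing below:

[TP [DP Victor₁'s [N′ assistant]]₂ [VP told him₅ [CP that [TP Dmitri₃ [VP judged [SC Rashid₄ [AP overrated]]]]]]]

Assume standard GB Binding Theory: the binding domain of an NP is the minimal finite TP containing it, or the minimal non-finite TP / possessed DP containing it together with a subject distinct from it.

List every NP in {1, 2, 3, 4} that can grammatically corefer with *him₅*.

*him* is a pronoun, so Principle B applies: it must be free in its binding domain.
Binding domain of *him₅*: the matrix TP, whose subject is [Victor₁'s assistant]₂.
*Victor₁* and the pronoun do not c-command one another → neither Principle B nor Principle C is at stake; coindexation permitted.
*[Victor₁'s assistant]₂* c-commands the pronoun within its binding domain → coindexation would violate Principle B.
*Dmitri₃*: the pronoun c-commands this R-expression → coindexation would violate Principle C on *Dmitri₃*.
*Rashid₄*: the pronoun c-commands this R-expression → coindexation would violate Principle C on *Rashid₄*.

{1}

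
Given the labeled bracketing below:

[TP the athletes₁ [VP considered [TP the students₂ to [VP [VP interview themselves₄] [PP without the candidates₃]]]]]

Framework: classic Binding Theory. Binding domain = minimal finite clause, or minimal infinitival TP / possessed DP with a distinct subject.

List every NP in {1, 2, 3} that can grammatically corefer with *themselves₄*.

{2}

*themselves* is an anaphor, so Principle A applies: it must be bound in its binding domain.
Binding domain of *themselves₄*: the embedded TP, whose subject is the students₂.
*the athletes₁* c-commands the anaphor but is outside its binding domain → cannot satisfy Principle A.
*the students₂* c-commands the anaphor within its binding domain → licit binder.
*the candidates₃* does not c-command the anaphor → cannot bind it.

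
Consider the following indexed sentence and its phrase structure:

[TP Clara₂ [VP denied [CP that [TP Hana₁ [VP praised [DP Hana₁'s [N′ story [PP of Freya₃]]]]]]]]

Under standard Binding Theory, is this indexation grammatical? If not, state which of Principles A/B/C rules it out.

Principle C

The two coindexed NPs are *Hana₁* (the lower occurrence) and *Hana₁* (the higher occurrence).
*Hana₁* (the lower occurrence) is an R-expression. Principle C requires it to be free everywhere.
*Hana₁* (the higher occurrence) c-commands it and carries the same index.
The R-expression is bound → Principle C violation.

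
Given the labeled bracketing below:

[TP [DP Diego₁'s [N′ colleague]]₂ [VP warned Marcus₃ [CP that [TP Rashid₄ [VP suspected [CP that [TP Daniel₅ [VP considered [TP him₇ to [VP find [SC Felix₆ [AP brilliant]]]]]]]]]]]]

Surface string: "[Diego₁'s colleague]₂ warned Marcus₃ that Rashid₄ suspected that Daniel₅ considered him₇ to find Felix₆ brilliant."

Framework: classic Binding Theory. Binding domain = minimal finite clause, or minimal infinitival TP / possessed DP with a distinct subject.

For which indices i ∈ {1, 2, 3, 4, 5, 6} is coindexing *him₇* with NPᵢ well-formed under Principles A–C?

{1, 2, 3, 4}

*him* is a pronoun, so Principle B applies: it must be free in its binding domain.
Binding domain of *him₇*: the embedded TP, whose subject is Daniel₅.
*Diego₁* and the pronoun do not c-command one another → neither Principle B nor Principle C is at stake; coindexation permitted.
*[Diego₁'s colleague]₂* c-commands the pronoun but from outside its binding domain, and is not c-commanded by it → coindexation permitted.
*Marcus₃* c-commands the pronoun but from outside its binding domain, and is not c-commanded by it → coindexation permitted.
*Rashid₄* c-commands the pronoun but from outside its binding domain, and is not c-commanded by it → coindexation permitted.
*Daniel₅* c-commands the pronoun within its binding domain → coindexation would violate Principle B.
*Felix₆*: the pronoun c-commands this R-expression → coindexation would violate Principle C on *Felix₆*.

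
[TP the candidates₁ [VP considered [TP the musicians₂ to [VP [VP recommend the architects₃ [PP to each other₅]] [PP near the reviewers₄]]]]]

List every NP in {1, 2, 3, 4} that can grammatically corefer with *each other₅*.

{2, 3}

*each other* is an anaphor, so Principle A applies: it must be bound in its binding domain.
Binding domain of *each other₅*: the embedded TP, whose subject is the musicians₂.
*the candidates₁* c-commands the anaphor but is outside its binding domain → cannot satisfy Principle A.
*the musicians₂* c-commands the anaphor within its binding domain → licit binder.
*the architects₃* c-commands the anaphor within its binding domain → licit binder.
*the reviewers₄* does not c-command the anaphor → cannot bind it.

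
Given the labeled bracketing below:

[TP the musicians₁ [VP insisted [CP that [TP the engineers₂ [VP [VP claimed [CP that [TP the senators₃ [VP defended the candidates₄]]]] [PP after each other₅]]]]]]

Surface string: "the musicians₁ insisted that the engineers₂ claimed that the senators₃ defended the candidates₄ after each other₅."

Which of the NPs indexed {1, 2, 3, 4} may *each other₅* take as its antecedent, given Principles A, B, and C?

*each other* is an anaphor, so Principle A applies: it must be bound in its binding domain.
Binding domain of *each other₅*: the embedded TP, whose subject is the engineers₂.
*the musicians₁* c-commands the anaphor but is outside its binding domain → cannot satisfy Principle A.
*the engineers₂* c-commands the anaphor within its binding domain → licit binder.
*the senators₃* does not c-command the anaphor → cannot bind it.
*the candidates₄* does not c-command the anaphor → cannot bind it.

{2}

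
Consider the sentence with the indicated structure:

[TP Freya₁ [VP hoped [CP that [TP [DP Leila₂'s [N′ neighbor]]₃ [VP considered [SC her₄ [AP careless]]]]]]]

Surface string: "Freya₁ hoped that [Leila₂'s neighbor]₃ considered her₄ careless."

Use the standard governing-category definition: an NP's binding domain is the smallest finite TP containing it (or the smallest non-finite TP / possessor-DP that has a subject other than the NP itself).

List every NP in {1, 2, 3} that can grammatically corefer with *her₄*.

*her* is a pronoun, so Principle B applies: it must be free in its binding domain.
Binding domain of *her₄*: the embedded TP, whose subject is [Leila₂'s neighbor]₃.
*Freya₁* c-commands the pronoun but from outside its binding domain, and is not c-commanded by it → coindexation permitted.
*Leila₂* and the pronoun do not c-command one another → neither Principle B nor Principle C is at stake; coindexation permitted.
*[Leila₂'s neighbor]₃* c-commands the pronoun within its binding domain → coindexation would violate Principle B.

{1, 2}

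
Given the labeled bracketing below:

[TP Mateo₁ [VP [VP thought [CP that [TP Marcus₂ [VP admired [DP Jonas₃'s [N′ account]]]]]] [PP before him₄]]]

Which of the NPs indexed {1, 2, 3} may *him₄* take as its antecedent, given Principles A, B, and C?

{2, 3}

*him* is a pronoun, so Principle B applies: it must be free in its binding domain.
Binding domain of *him₄*: the matrix TP, whose subject is Mateo₁.
*Mateo₁* c-commands the pronoun within its binding domain → coindexation would violate Principle B.
*Marcus₂* and the pronoun do not c-command one another → neither Principle B nor Principle C is at stake; coindexation permitted.
*Jonas₃* and the pronoun do not c-command one another → neither Principle B nor Principle C is at stake; coindexation permitted.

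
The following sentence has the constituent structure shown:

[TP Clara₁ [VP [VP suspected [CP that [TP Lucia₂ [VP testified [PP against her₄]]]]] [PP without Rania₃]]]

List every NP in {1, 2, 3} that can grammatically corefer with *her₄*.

*her* is a pronoun, so Principle B applies: it must be free in its binding domain.
Binding domain of *her₄*: the embedded TP, whose subject is Lucia₂.
*Clara₁* c-commands the pronoun but from outside its binding domain, and is not c-commanded by it → coindexation permitted.
*Lucia₂* c-commands the pronoun within its binding domain → coindexation would violate Principle B.
*Rania₃* and the pronoun do not c-command one another → neither Principle B nor Principle C is at stake; coindexation permitted.

{1, 3}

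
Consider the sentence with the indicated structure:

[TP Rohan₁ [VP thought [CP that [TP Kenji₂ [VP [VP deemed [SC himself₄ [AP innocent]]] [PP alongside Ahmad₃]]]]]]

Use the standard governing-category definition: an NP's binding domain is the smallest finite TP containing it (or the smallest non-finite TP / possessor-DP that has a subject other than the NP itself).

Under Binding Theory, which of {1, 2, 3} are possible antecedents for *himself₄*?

*himself* is an anaphor, so Principle A applies: it must be bound in its binding domain.
Binding domain of *himself₄*: the embedded TP, whose subject is Kenji₂.
*Rohan₁* c-commands the anaphor but is outside its binding domain → cannot satisfy Principle A.
*Kenji₂* c-commands the anaphor within its binding domain → licit binder.
*Ahmad₃* does not c-command the anaphor → cannot bind it.

{2}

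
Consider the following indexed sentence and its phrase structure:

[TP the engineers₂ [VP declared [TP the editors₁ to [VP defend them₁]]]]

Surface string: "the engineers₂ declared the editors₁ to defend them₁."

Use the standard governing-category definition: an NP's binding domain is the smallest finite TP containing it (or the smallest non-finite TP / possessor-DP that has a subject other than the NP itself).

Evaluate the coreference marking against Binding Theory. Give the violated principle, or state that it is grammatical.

The two coindexed NPs are *the editors₁* and *them₁*.
*them₁* is a pronoun. Its binding domain is the embedded TP, whose subject is the editors₁.
*the editors₁* c-commands it within that domain and carries the same index.
The pronoun is locally bound → Principle B violation.

Principle B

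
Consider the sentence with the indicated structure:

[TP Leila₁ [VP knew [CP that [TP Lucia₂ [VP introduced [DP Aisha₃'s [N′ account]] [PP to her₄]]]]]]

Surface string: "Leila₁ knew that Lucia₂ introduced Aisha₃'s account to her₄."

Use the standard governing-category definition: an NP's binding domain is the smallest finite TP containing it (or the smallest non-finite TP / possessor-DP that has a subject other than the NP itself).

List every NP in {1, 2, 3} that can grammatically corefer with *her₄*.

{1, 3}

*her* is a pronoun, so Principle B applies: it must be free in its binding domain.
Binding domain of *her₄*: the embedded TP, whose subject is Lucia₂.
*Leila₁* c-commands the pronoun but from outside its binding domain, and is not c-commanded by it → coindexation permitted.
*Lucia₂* c-commands the pronoun within its binding domain → coindexation would violate Principle B.
*Aisha₃* and the pronoun do not c-command one another → neither Principle B nor Principle C is at stake; coindexation permitted.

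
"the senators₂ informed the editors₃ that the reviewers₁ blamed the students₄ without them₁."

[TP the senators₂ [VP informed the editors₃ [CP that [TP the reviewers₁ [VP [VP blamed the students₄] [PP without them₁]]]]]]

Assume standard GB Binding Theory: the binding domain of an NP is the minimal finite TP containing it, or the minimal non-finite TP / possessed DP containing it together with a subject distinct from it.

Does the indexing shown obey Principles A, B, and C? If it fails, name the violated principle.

The two coindexed NPs are *the reviewers₁* and *them₁*.
*them₁* is a pronoun. Its binding domain is the embedded TP, whose subject is the reviewers₁.
*the reviewers₁* c-commands it within that domain and carries the same index.
The pronoun is locally bound → Principle B violation.

Principle B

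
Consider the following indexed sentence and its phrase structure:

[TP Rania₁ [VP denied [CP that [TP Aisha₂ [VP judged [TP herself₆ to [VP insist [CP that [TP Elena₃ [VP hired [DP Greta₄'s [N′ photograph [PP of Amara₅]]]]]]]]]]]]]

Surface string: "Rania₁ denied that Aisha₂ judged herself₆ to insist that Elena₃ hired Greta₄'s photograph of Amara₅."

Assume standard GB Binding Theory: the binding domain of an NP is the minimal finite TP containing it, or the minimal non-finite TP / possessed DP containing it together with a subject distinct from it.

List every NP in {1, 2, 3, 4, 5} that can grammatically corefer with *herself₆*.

{2}

*herself* is an anaphor, so Principle A applies: it must be bound in its binding domain.
Binding domain of *herself₆*: the embedded TP, whose subject is Aisha₂.
*Rania₁* c-commands the anaphor but is outside its binding domain → cannot satisfy Principle A.
*Aisha₂* c-commands the anaphor within its binding domain → licit binder.
*Elena₃* does not c-command the anaphor → cannot bind it.
*Greta₄* does not c-command the anaphor → cannot bind it.
*Amara₅* does not c-command the anaphor → cannot bind it.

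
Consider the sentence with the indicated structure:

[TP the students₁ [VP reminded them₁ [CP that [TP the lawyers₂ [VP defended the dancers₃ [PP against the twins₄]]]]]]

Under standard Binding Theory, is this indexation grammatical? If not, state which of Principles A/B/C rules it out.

The two coindexed NPs are *the students₁* and *them₁*.
*them₁* is a pronoun. Its binding domain is the matrix TP, whose subject is the students₁.
*the students₁* c-commands it within that domain and carries the same index.
The pronoun is locally bound → Principle B violation.

Principle B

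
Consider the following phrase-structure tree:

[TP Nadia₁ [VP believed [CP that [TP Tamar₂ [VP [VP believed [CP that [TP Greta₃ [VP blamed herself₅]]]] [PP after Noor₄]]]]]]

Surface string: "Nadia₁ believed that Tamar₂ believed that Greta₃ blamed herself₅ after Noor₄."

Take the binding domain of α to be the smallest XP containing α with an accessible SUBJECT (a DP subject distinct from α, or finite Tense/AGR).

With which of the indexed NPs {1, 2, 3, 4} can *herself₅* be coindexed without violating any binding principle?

*herself* is an anaphor, so Principle A applies: it must be bound in its binding domain.
Binding domain of *herself₅*: the embedded TP, whose subject is Greta₃.
*Nadia₁* c-commands the anaphor but is outside its binding domain → cannot satisfy Principle A.
*Tamar₂* c-commands the anaphor but is outside its binding domain → cannot satisfy Principle A.
*Greta₃* c-commands the anaphor within its binding domain → licit binder.
*Noor₄* does not c-command the anaphor → cannot bind it.

{3}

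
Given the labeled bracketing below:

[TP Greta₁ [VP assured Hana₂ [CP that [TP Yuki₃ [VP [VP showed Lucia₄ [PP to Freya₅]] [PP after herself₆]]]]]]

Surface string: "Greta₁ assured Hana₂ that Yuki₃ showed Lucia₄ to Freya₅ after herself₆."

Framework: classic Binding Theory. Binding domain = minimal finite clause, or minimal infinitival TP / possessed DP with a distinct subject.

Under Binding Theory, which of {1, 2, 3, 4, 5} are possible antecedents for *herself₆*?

{3}

*herself* is an anaphor, so Principle A applies: it must be bound in its binding domain.
Binding domain of *herself₆*: the embedded TP, whose subject is Yuki₃.
*Greta₁* c-commands the anaphor but is outside its binding domain → cannot satisfy Principle A.
*Hana₂* c-commands the anaphor but is outside its binding domain → cannot satisfy Principle A.
*Yuki₃* c-commands the anaphor within its binding domain → licit binder.
*Lucia₄* does not c-command the anaphor → cannot bind it.
*Freya₅* does not c-command the anaphor → cannot bind it.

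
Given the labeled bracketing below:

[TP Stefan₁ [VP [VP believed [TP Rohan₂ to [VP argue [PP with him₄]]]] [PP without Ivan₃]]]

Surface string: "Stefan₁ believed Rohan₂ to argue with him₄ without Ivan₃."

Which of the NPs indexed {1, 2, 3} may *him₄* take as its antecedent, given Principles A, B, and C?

{1, 3}

*him* is a pronoun, so Principle B applies: it must be free in its binding domain.
Binding domain of *him₄*: the embedded TP, whose subject is Rohan₂.
*Stefan₁* c-commands the pronoun but from outside its binding domain, and is not c-commanded by it → coindexation permitted.
*Rohan₂* c-commands the pronoun within its binding domain → coindexation would violate Principle B.
*Ivan₃* and the pronoun do not c-command one another → neither Principle B nor Principle C is at stake; coindexation permitted.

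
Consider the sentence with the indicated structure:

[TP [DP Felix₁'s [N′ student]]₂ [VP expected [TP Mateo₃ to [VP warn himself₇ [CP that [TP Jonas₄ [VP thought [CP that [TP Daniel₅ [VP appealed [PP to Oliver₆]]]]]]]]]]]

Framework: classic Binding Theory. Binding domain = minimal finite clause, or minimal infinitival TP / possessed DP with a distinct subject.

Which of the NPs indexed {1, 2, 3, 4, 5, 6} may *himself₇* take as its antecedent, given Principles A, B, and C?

*himself* is an anaphor, so Principle A applies: it must be bound in its binding domain.
Binding domain of *himself₇*: the embedded TP, whose subject is Mateo₃.
*Felix₁* does not c-command the anaphor → cannot bind it.
*[Felix₁'s student]₂* c-commands the anaphor but is outside its binding domain → cannot satisfy Principle A.
*Mateo₃* c-commands the anaphor within its binding domain → licit binder.
*Jonas₄* does not c-command the anaphor → cannot bind it.
*Daniel₅* does not c-command the anaphor → cannot bind it.
*Oliver₆* does not c-command the anaphor → cannot bind it.

{3}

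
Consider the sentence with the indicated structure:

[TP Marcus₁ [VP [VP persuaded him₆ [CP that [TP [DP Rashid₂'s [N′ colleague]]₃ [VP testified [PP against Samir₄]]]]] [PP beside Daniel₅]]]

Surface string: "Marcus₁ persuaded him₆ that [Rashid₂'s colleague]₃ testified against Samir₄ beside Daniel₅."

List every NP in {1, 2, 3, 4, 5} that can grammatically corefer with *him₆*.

*him* is a pronoun, so Principle B applies: it must be free in its binding domain.
Binding domain of *him₆*: the matrix TP, whose subject is Marcus₁.
*Marcus₁* c-commands the pronoun within its binding domain → coindexation would violate Principle B.
*Rashid₂*: the pronoun c-commands this R-expression → coindexation would violate Principle C on *Rashid₂*.
*[Rashid₂'s colleague]₃*: the pronoun c-commands this R-expression → coindexation would violate Principle C on *[Rashid₂'s colleague]₃*.
*Samir₄*: the pronoun c-commands this R-expression → coindexation would violate Principle C on *Samir₄*.
*Daniel₅* and the pronoun do not c-command one another → neither Principle B nor Principle C is at stake; coindexation permitted.

{5}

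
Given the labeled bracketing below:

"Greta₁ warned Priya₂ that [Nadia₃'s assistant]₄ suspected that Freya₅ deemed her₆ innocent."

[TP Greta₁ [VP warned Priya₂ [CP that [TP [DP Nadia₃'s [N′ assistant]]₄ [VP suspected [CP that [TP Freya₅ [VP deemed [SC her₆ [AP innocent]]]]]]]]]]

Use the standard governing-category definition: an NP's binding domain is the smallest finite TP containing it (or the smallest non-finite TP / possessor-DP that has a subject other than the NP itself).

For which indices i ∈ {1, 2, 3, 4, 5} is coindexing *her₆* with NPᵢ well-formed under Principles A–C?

{1, 2, 3, 4}

*her* is a pronoun, so Principle B applies: it must be free in its binding domain.
Binding domain of *her₆*: the embedded TP, whose subject is Freya₅.
*Greta₁* c-commands the pronoun but from outside its binding domain, and is not c-commanded by it → coindexation permitted.
*Priya₂* c-commands the pronoun but from outside its binding domain, and is not c-commanded by it → coindexation permitted.
*Nadia₃* and the pronoun do not c-command one another → neither Principle B nor Principle C is at stake; coindexation permitted.
*[Nadia₃'s assistant]₄* c-commands the pronoun but from outside its binding domain, and is not c-commanded by it → coindexation permitted.
*Freya₅* c-commands the pronoun within its binding domain → coindexation would violate Principle B.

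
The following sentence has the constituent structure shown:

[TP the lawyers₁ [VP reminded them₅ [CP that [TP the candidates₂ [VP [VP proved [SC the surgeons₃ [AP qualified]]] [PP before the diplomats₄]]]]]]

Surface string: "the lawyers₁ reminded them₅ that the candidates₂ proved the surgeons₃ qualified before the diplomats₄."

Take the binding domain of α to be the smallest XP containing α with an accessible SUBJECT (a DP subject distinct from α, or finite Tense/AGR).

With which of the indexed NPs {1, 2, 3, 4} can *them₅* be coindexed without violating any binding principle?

*them* is a pronoun, so Principle B applies: it must be free in its binding domain.
Binding domain of *them₅*: the matrix TP, whose subject is the lawyers₁.
*the lawyers₁* c-commands the pronoun within its binding domain → coindexation would violate Principle B.
*the candidates₂*: the pronoun c-commands this R-expression → coindexation would violate Principle C on *the candidates₂*.
*the surgeons₃*: the pronoun c-commands this R-expression → coindexation would violate Principle C on *the surgeons₃*.
*the diplomats₄*: the pronoun c-commands this R-expression → coindexation would violate Principle C on *the diplomats₄*.

none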